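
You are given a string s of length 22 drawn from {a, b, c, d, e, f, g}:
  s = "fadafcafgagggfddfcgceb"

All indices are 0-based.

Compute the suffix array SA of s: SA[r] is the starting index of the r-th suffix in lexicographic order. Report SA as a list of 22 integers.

[1, 3, 6, 9, 21, 5, 19, 17, 2, 14, 15, 20, 0, 4, 16, 13, 7, 8, 18, 12, 11, 10]

sorted suffixes:
  #0 SA[0]=1  'adafcafgagggfddfcgceb'
  #1 SA[1]=3  'afcafgagggfddfcgceb'
  #2 SA[2]=6  'afgagggfddfcgceb'
  #3 SA[3]=9  'agggfddfcgceb'
  #4 SA[4]=21  'b'
  #5 SA[5]=5  'cafgagggfddfcgceb'
  #6 SA[6]=19  'ceb'
  #7 SA[7]=17  'cgceb'
  #8 SA[8]=2  'dafcafgagggfddfcgceb'
  #9 SA[9]=14  'ddfcgceb'
  #10 SA[10]=15  'dfcgceb'
  #11 SA[11]=20  'eb'
  #12 SA[12]=0  'fadafcafgagggfddfcgceb'
  #13 SA[13]=4  'fcafgagggfddfcgceb'
  #14 SA[14]=16  'fcgceb'
  #15 SA[15]=13  'fddfcgceb'
  #16 SA[16]=7  'fgagggfddfcgceb'
  #17 SA[17]=8  'gagggfddfcgceb'
  #18 SA[18]=18  'gceb'
  #19 SA[19]=12  'gfddfcgceb'
  #20 SA[20]=11  'ggfddfcgceb'
  #21 SA[21]=10  'gggfddfcgceb'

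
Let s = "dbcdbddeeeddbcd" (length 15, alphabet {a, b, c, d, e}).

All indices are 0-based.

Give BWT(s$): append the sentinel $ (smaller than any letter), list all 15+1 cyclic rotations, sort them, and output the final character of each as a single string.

ddddbbcd$cebdeed

rank  rotation          last
    0  $dbcdbddeeeddbcd  d
    1  bcd$dbcdbddeeedd  d
    2  bcdbddeeeddbcd$d  d
    3  bddeeeddbcd$dbcd  d
    4  cd$dbcdbddeeeddb  b
    5  cdbddeeeddbcd$db  b
    6  d$dbcdbddeeeddbc  c
    7  dbcd$dbcdbddeeed  d
    8  dbcdbddeeeddbcd$  $
    9  dbddeeeddbcd$dbc  c
   10  ddbcd$dbcdbddeee  e
   11  ddeeeddbcd$dbcdb  b
   12  deeeddbcd$dbcdbd  d
   13  eddbcd$dbcdbddee  e
   14  eeddbcd$dbcdbdde  e
   15  eeeddbcd$dbcdbdd  d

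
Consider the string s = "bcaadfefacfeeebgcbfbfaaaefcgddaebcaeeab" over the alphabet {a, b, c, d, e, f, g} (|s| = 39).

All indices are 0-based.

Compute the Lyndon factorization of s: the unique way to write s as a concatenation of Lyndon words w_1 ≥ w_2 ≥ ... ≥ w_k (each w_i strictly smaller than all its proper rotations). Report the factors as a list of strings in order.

emit factor 1: 'bc' (i=0, period=2)
emit factor 2: 'aadfefacfeeebgcbfbf' (i=2, period=19)
emit factor 3: 'aaaefcgddaebcaeeab' (i=21, period=18)

["bc", "aadfefacfeeebgcbfbf", "aaaefcgddaebcaeeab"]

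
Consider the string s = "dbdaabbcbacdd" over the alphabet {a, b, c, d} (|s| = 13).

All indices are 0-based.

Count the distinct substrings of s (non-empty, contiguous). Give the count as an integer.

82

rank→(start, suffix):
  0 → (3, 'aabbcbacdd')
  1 → (4, 'abbcbacdd')
  2 → (9, 'acdd')
  3 → (8, 'bacdd')
  4 → (5, 'bbcbacdd')
  5 → (6, 'bcbacdd')
  6 → (1, 'bdaabbcbacdd')
  7 → (7, 'cbacdd')
  8 → (10, 'cdd')
  9 → (12, 'd')
  10 → (2, 'daabbcbacdd')
  11 → (0, 'dbdaabbcbacdd')
  12 → (11, 'dd')

SA = [3, 4, 9, 8, 5, 6, 1, 7, 10, 12, 2, 0, 11]
i: (SA[i-1],SA[i]) lcp shared
  1: (3,4) 1 'a'
  2: (4,9) 1 'a'
  3: (9,8) 0 ''
  4: (8,5) 1 'b'
  5: (5,6) 1 'b'
  6: (6,1) 1 'b'
  7: (1,7) 0 ''
  8: (7,10) 1 'c'
  9: (10,12) 0 ''
  10: (12,2) 1 'd'
  11: (2,0) 1 'd'
  12: (0,11) 1 'd'

n(n+1)/2 = 13·14/2 = 91
Σ LCP = 0 + 1 + 1 + 0 + 1 + 1 + 1 + 0 + 1 + 0 + 1 + 1 + 1 = 9
distinct = 91 − 9 = 82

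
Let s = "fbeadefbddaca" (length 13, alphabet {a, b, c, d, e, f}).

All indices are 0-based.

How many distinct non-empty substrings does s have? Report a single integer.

83

rank→(start, suffix):
  0 → (12, 'a')
  1 → (10, 'aca')
  2 → (3, 'adefbddaca')
  3 → (7, 'bddaca')
  4 → (1, 'beadefbddaca')
  5 → (11, 'ca')
  6 → (9, 'daca')
  7 → (8, 'ddaca')
  8 → (4, 'defbddaca')
  9 → (2, 'eadefbddaca')
  10 → (5, 'efbddaca')
  11 → (6, 'fbddaca')
  12 → (0, 'fbeadefbddaca')

SA = [12, 10, 3, 7, 1, 11, 9, 8, 4, 2, 5, 6, 0]
i: (SA[i-1],SA[i]) lcp shared
  1: (12,10) 1 'a'
  2: (10,3) 1 'a'
  3: (3,7) 0 ''
  4: (7,1) 1 'b'
  5: (1,11) 0 ''
  6: (11,9) 0 ''
  7: (9,8) 1 'd'
  8: (8,4) 1 'd'
  9: (4,2) 0 ''
  10: (2,5) 1 'e'
  11: (5,6) 0 ''
  12: (6,0) 2 'fb'

n(n+1)/2 = 13·14/2 = 91
Σ LCP = 0 + 1 + 1 + 0 + 1 + 0 + 0 + 1 + 1 + 0 + 1 + 0 + 2 = 8
distinct = 91 − 8 = 83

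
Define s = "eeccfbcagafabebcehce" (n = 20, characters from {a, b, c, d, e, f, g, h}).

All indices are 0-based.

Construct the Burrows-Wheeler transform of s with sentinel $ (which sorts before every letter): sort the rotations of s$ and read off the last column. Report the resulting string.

efgcfeabehbccbe$cacae

rank  rotation               last
    0  $eeccfbcagafabebcehce  e
    1  abebcehce$eeccfbcagaf  f
    2  afabebcehce$eeccfbcag  g
    3  agafabebcehce$eeccfbc  c
    4  bcagafabebcehce$eeccf  f
    5  bcehce$eeccfbcagafabe  e
    6  bebcehce$eeccfbcagafa  a
    7  cagafabebcehce$eeccfb  b
    8  ccfbcagafabebcehce$ee  e
    9  ce$eeccfbcagafabebceh  h
   10  cehce$eeccfbcagafabeb  b
   11  cfbcagafabebcehce$eec  c
   12  e$eeccfbcagafabebcehc  c
   13  ebcehce$eeccfbcagafab  b
   14  eccfbcagafabebcehce$e  e
   15  eeccfbcagafabebcehce$  $
   16  ehce$eeccfbcagafabebc  c
   17  fabebcehce$eeccfbcaga  a
   18  fbcagafabebcehce$eecc  c
   19  gafabebcehce$eeccfbca  a
   20  hce$eeccfbcagafabebce  e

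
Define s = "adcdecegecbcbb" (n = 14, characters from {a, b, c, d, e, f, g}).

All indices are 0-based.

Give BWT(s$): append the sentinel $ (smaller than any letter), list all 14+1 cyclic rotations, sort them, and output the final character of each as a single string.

rank  rotation         last
    0  $adcdecegecbcbb  b
    1  adcdecegecbcbb$  $
    2  b$adcdecegecbcb  b
    3  bb$adcdecegecbc  c
    4  bcbb$adcdecegec  c
    5  cbb$adcdecegecb  b
    6  cbcbb$adcdecege  e
    7  cdecegecbcbb$ad  d
    8  cegecbcbb$adcde  e
    9  dcdecegecbcbb$a  a
   10  decegecbcbb$adc  c
   11  ecbcbb$adcdeceg  g
   12  ecegecbcbb$adcd  d
   13  egecbcbb$adcdec  c
   14  gecbcbb$adcdece  e

b$bccbedeacgdce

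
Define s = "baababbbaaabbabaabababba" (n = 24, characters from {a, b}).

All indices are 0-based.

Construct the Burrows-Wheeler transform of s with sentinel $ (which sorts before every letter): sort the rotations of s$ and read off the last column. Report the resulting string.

abbbbababababbba$baaaabaa

rank  rotation                   last
    0  $baababbbaaabbabaabababba  a
    1  a$baababbbaaabbabaabababb  b
    2  aaabbabaabababba$baababbb  b
    3  aabababba$baababbbaaabbab  b
    4  aababbbaaabbabaabababba$b  b
    5  aabbabaabababba$baababbba  a
    6  abaabababba$baababbbaaabb  b
    7  abababba$baababbbaaabbaba  a
    8  ababba$baababbbaaabbabaab  b
    9  ababbbaaabbabaabababba$ba  a
   10  abba$baababbbaaabbabaabab  b
   11  abbabaabababba$baababbbaa  a
   12  abbbaaabbabaabababba$baab  b
   13  ba$baababbbaaabbabaababab  b
   14  baaabbabaabababba$baababb  b
   15  baabababba$baababbbaaabba  a
   16  baababbbaaabbabaabababba$  $
   17  babaabababba$baababbbaaab  b
   18  bababba$baababbbaaabbabaa  a
   19  babba$baababbbaaabbabaaba  a
   20  babbbaaabbabaabababba$baa  a
   21  bba$baababbbaaabbabaababa  a
   22  bbaaabbabaabababba$baabab  b
   23  bbabaabababba$baababbbaaa  a
   24  bbbaaabbabaabababba$baaba  a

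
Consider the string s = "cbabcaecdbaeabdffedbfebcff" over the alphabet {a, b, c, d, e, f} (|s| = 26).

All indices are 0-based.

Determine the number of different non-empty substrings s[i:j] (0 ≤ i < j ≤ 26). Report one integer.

324

sorted suffixes:
  #0 SA[0]=2  'abcaecdbaeabdffedbfebcff'
  #1 SA[1]=12  'abdffedbfebcff'
  #2 SA[2]=10  'aeabdffedbfebcff'
  #3 SA[3]=5  'aecdbaeabdffedbfebcff'
  #4 SA[4]=1  'babcaecdbaeabdffedbfebcff'
  #5 SA[5]=9  'baeabdffedbfebcff'
  #6 SA[6]=3  'bcaecdbaeabdffedbfebcff'
  #7 SA[7]=22  'bcff'
  #8 SA[8]=13  'bdffedbfebcff'
  #9 SA[9]=19  'bfebcff'
  #10 SA[10]=4  'caecdbaeabdffedbfebcff'
  #11 SA[11]=0  'cbabcaecdbaeabdffedbfebcff'
  #12 SA[12]=7  'cdbaeabdffedbfebcff'
  #13 SA[13]=23  'cff'
  #14 SA[14]=8  'dbaeabdffedbfebcff'
  #15 SA[15]=18  'dbfebcff'
  #16 SA[16]=14  'dffedbfebcff'
  #17 SA[17]=11  'eabdffedbfebcff'
  #18 SA[18]=21  'ebcff'
  #19 SA[19]=6  'ecdbaeabdffedbfebcff'
  #20 SA[20]=17  'edbfebcff'
  #21 SA[21]=25  'f'
  #22 SA[22]=20  'febcff'
  #23 SA[23]=16  'fedbfebcff'
  #24 SA[24]=24  'ff'
  #25 SA[25]=15  'ffedbfebcff'

SA = [2, 12, 10, 5, 1, 9, 3, 22, 13, 19, 4, 0, 7, 23, 8, 18, 14, 11, 21, 6, 17, 25, 20, 16, 24, 15]
rank  pair      lcp
   1  s[2:],s[12:]  2  'ab'
   2  s[12:],s[10:]  1  'a'
   3  s[10:],s[5:]  2  'ae'
   4  s[5:],s[1:]  0  ''
   5  s[1:],s[9:]  2  'ba'
   6  s[9:],s[3:]  1  'b'
   7  s[3:],s[22:]  2  'bc'
   8  s[22:],s[13:]  1  'b'
   9  s[13:],s[19:]  1  'b'
  10  s[19:],s[4:]  0  ''
  11  s[4:],s[0:]  1  'c'
  12  s[0:],s[7:]  1  'c'
  13  s[7:],s[23:]  1  'c'
  14  s[23:],s[8:]  0  ''
  15  s[8:],s[18:]  2  'db'
  16  s[18:],s[14:]  1  'd'
  17  s[14:],s[11:]  0  ''
  18  s[11:],s[21:]  1  'e'
  19  s[21:],s[6:]  1  'e'
  20  s[6:],s[17:]  1  'e'
  21  s[17:],s[25:]  0  ''
  22  s[25:],s[20:]  1  'f'
  23  s[20:],s[16:]  2  'fe'
  24  s[16:],s[24:]  1  'f'
  25  s[24:],s[15:]  2  'ff'

n(n+1)/2 = 26·27/2 = 351
Σ LCP = 0 + 2 + 1 + 2 + 0 + 2 + 1 + 2 + 1 + 1 + 0 + 1 + 1 + 1 + 0 + 2 + 1 + 0 + 1 + 1 + 1 + 0 + 1 + 2 + 1 + 2 = 27
distinct = 351 − 27 = 324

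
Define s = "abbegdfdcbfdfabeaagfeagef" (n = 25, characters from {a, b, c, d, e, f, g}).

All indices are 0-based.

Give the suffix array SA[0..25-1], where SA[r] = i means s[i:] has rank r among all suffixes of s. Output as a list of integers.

[16, 0, 13, 21, 17, 1, 14, 2, 9, 8, 7, 11, 5, 15, 20, 23, 3, 24, 12, 6, 10, 19, 4, 22, 18]

rank | idx | suffix
   0 |  16 | aagfeagef
   1 |   0 | abbegdfdcbfdfabeaagfeagef
   2 |  13 | abeaagfeagef
   3 |  21 | agef
   4 |  17 | agfeagef
   5 |   1 | bbegdfdcbfdfabeaagfeagef
   6 |  14 | beaagfeagef
   7 |   2 | begdfdcbfdfabeaagfeagef
   8 |   9 | bfdfabeaagfeagef
   9 |   8 | cbfdfabeaagfeagef
  10 |   7 | dcbfdfabeaagfeagef
  11 |  11 | dfabeaagfeagef
  12 |   5 | dfdcbfdfabeaagfeagef
  13 |  15 | eaagfeagef
  14 |  20 | eagef
  15 |  23 | ef
  16 |   3 | egdfdcbfdfabeaagfeagef
  17 |  24 | f
  18 |  12 | fabeaagfeagef
  19 |   6 | fdcbfdfabeaagfeagef
  20 |  10 | fdfabeaagfeagef
  21 |  19 | feagef
  22 |   4 | gdfdcbfdfabeaagfeagef
  23 |  22 | gef
  24 |  18 | gfeagef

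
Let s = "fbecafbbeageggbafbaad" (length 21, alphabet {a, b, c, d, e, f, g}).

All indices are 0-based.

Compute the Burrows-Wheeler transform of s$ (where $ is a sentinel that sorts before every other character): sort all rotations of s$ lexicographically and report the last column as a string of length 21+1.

dbabcefgfbfeabbgaa$gae

rank  rotation                last
    0  $fbecafbbeageggbafbaad  d
    1  aad$fbecafbbeageggbafb  b
    2  ad$fbecafbbeageggbafba  a
    3  afbaad$fbecafbbeageggb  b
    4  afbbeageggbafbaad$fbec  c
    5  ageggbafbaad$fbecafbbe  e
    6  baad$fbecafbbeageggbaf  f
    7  bafbaad$fbecafbbeagegg  g
    8  bbeageggbafbaad$fbecaf  f
    9  beageggbafbaad$fbecafb  b
   10  becafbbeageggbafbaad$f  f
   11  cafbbeageggbafbaad$fbe  e
   12  d$fbecafbbeageggbafbaa  a
   13  eageggbafbaad$fbecafbb  b
   14  ecafbbeageggbafbaad$fb  b
   15  eggbafbaad$fbecafbbeag  g
   16  fbaad$fbecafbbeageggba  a
   17  fbbeageggbafbaad$fbeca  a
   18  fbecafbbeageggbafbaad$  $
   19  gbafbaad$fbecafbbeageg  g
   20  geggbafbaad$fbecafbbea  a
   21  ggbafbaad$fbecafbbeage  e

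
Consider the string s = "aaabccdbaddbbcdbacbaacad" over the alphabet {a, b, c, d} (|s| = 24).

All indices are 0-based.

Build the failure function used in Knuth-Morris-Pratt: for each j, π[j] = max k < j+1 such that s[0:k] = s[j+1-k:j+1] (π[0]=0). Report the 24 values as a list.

[0, 1, 2, 0, 0, 0, 0, 0, 1, 0, 0, 0, 0, 0, 0, 0, 1, 0, 0, 1, 2, 0, 1, 0]

π[0] = 0
j=1 s[j]='a': π[1]=1 (border 'a')
j=2 s[j]='a': π[2]=2 (border 'aa')
j=3 s[j]='b': k: 2→1→0; π[3]=0 (border '')
j=4 s[j]='c': π[4]=0 (border '')
j=5 s[j]='c': π[5]=0 (border '')
j=6 s[j]='d': π[6]=0 (border '')
j=7 s[j]='b': π[7]=0 (border '')
j=8 s[j]='a': π[8]=1 (border 'a')
j=9 s[j]='d': k: 1→0; π[9]=0 (border '')
j=10 s[j]='d': π[10]=0 (border '')
j=11 s[j]='b': π[11]=0 (border '')
j=12 s[j]='b': π[12]=0 (border '')
j=13 s[j]='c': π[13]=0 (border '')
j=14 s[j]='d': π[14]=0 (border '')
j=15 s[j]='b': π[15]=0 (border '')
j=16 s[j]='a': π[16]=1 (border 'a')
j=17 s[j]='c': k: 1→0; π[17]=0 (border '')
j=18 s[j]='b': π[18]=0 (border '')
j=19 s[j]='a': π[19]=1 (border 'a')
j=20 s[j]='a': π[20]=2 (border 'aa')
j=21 s[j]='c': k: 2→1→0; π[21]=0 (border '')
j=22 s[j]='a': π[22]=1 (border 'a')
j=23 s[j]='d': k: 1→0; π[23]=0 (border '')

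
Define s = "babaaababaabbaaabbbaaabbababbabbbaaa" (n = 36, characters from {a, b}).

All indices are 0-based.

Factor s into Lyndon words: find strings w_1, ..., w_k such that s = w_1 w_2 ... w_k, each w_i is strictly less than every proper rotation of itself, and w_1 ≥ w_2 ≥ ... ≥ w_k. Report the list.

["b", "ab", "aaababaabbaaabbbaaabbababbabbb", "a", "a", "a"]

emit factor 1: 'b' (i=0, period=1)
emit factor 2: 'ab' (i=1, period=2)
emit factor 3: 'aaababaabbaaabbbaaabbababbabbb' (i=3, period=30)
emit factor 4: 'a' (i=33, period=1)
emit factor 5: 'a' (i=34, period=1)
emit factor 6: 'a' (i=35, period=1)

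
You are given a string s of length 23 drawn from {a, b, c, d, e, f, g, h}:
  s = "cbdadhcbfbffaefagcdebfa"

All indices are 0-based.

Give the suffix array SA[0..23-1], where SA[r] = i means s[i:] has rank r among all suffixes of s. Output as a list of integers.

rank→(start, suffix):
  0 → (22, 'a')
  1 → (3, 'adhcbfbffaefagcdebfa')
  2 → (12, 'aefagcdebfa')
  3 → (15, 'agcdebfa')
  4 → (1, 'bdadhcbfbffaefagcdebfa')
  5 → (20, 'bfa')
  6 → (7, 'bfbffaefagcdebfa')
  7 → (9, 'bffaefagcdebfa')
  8 → (0, 'cbdadhcbfbffaefagcdebfa')
  9 → (6, 'cbfbffaefagcdebfa')
  10 → (17, 'cdebfa')
  11 → (2, 'dadhcbfbffaefagcdebfa')
  12 → (18, 'debfa')
  13 → (4, 'dhcbfbffaefagcdebfa')
  14 → (19, 'ebfa')
  15 → (13, 'efagcdebfa')
  16 → (21, 'fa')
  17 → (11, 'faefagcdebfa')
  18 → (14, 'fagcdebfa')
  19 → (8, 'fbffaefagcdebfa')
  20 → (10, 'ffaefagcdebfa')
  21 → (16, 'gcdebfa')
  22 → (5, 'hcbfbffaefagcdebfa')

[22, 3, 12, 15, 1, 20, 7, 9, 0, 6, 17, 2, 18, 4, 19, 13, 21, 11, 14, 8, 10, 16, 5]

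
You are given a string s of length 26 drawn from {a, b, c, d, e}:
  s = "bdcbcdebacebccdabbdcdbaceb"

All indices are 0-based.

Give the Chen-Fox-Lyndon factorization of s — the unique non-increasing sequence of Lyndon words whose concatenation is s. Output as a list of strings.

emit factor 1: 'bdc' (i=0, period=3)
emit factor 2: 'bcde' (i=3, period=4)
emit factor 3: 'b' (i=7, period=1)
emit factor 4: 'acebccd' (i=8, period=7)
emit factor 5: 'abbdcdbaceb' (i=15, period=11)

["bdc", "bcde", "b", "acebccd", "abbdcdbaceb"]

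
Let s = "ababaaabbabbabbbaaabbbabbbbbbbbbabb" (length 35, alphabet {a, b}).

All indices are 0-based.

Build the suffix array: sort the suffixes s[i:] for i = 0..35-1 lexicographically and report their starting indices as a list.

rank | idx | suffix
   0 |   4 | aaabbabbabbbaaabbbabbbbbbbbbabb
   1 |  16 | aaabbbabbbbbbbbbabb
   2 |   5 | aabbabbabbbaaabbbabbbbbbbbbabb
   3 |  17 | aabbbabbbbbbbbbabb
   4 |   2 | abaaabbabbabbbaaabbbabbbbbbbbbabb
   5 |   0 | ababaaabbabbabbbaaabbbabbbbbbbbbabb
   6 |  32 | abb
   7 |   6 | abbabbabbbaaabbbabbbbbbbbbabb
   8 |   9 | abbabbbaaabbbabbbbbbbbbabb
   9 |  12 | abbbaaabbbabbbbbbbbbabb
  10 |  18 | abbbabbbbbbbbbabb
  11 |  22 | abbbbbbbbbabb
  12 |  34 | b
  13 |   3 | baaabbabbabbbaaabbbabbbbbbbbbabb
  14 |  15 | baaabbbabbbbbbbbbabb
  15 |   1 | babaaabbabbabbbaaabbbabbbbbbbbbabb
  16 |  31 | babb
  17 |   8 | babbabbbaaabbbabbbbbbbbbabb
  18 |  11 | babbbaaabbbabbbbbbbbbabb
  19 |  21 | babbbbbbbbbabb
  20 |  33 | bb
  21 |  14 | bbaaabbbabbbbbbbbbabb
  22 |  30 | bbabb
  23 |   7 | bbabbabbbaaabbbabbbbbbbbbabb
  24 |  10 | bbabbbaaabbbabbbbbbbbbabb
  25 |  20 | bbabbbbbbbbbabb
  26 |  13 | bbbaaabbbabbbbbbbbbabb
  27 |  29 | bbbabb
  28 |  19 | bbbabbbbbbbbbabb
  29 |  28 | bbbbabb
  30 |  27 | bbbbbabb
  31 |  26 | bbbbbbabb
  32 |  25 | bbbbbbbabb
  33 |  24 | bbbbbbbbabb
  34 |  23 | bbbbbbbbbabb

[4, 16, 5, 17, 2, 0, 32, 6, 9, 12, 18, 22, 34, 3, 15, 1, 31, 8, 11, 21, 33, 14, 30, 7, 10, 20, 13, 29, 19, 28, 27, 26, 25, 24, 23]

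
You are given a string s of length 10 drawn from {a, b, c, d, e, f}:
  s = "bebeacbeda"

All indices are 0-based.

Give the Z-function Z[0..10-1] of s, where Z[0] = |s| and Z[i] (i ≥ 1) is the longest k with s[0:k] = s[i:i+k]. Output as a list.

[10, 0, 2, 0, 0, 0, 2, 0, 0, 0]

Z[0]=10
i=1: outside box; Z[1]=0
i=2: outside box; Z[2]=2 extend→box=[2,4)
i=3: min(r-i=1, Z[1]=0)=0; Z[3]=0
i=4: outside box; Z[4]=0
i=5: outside box; Z[5]=0
i=6: outside box; Z[6]=2 extend→box=[6,8)
i=7: min(r-i=1, Z[1]=0)=0; Z[7]=0
i=8: outside box; Z[8]=0
i=9: outside box; Z[9]=0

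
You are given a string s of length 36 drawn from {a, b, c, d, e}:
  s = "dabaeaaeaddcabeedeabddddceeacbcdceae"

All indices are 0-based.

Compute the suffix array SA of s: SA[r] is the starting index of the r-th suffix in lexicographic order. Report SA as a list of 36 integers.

sorted suffixes:
  #0 SA[0]=5  'aaeaddcabeedeabddddceeacbcdceae'
  #1 SA[1]=1  'abaeaaeaddcabeedeabddddceeacbcdceae'
  #2 SA[2]=18  'abddddceeacbcdceae'
  #3 SA[3]=12  'abeedeabddddceeacbcdceae'
  #4 SA[4]=27  'acbcdceae'
  #5 SA[5]=8  'addcabeedeabddddceeacbcdceae'
  #6 SA[6]=34  'ae'
  #7 SA[7]=3  'aeaaeaddcabeedeabddddceeacbcdceae'
  #8 SA[8]=6  'aeaddcabeedeabddddceeacbcdceae'
  #9 SA[9]=2  'baeaaeaddcabeedeabddddceeacbcdceae'
  #10 SA[10]=29  'bcdceae'
  #11 SA[11]=19  'bddddceeacbcdceae'
  #12 SA[12]=13  'beedeabddddceeacbcdceae'
  #13 SA[13]=11  'cabeedeabddddceeacbcdceae'
  #14 SA[14]=28  'cbcdceae'
  #15 SA[15]=30  'cdceae'
  #16 SA[16]=32  'ceae'
  #17 SA[17]=24  'ceeacbcdceae'
  #18 SA[18]=0  'dabaeaaeaddcabeedeabddddceeacbcdceae'
  #19 SA[19]=10  'dcabeedeabddddceeacbcdceae'
  #20 SA[20]=31  'dceae'
  #21 SA[21]=23  'dceeacbcdceae'
  #22 SA[22]=9  'ddcabeedeabddddceeacbcdceae'
  #23 SA[23]=22  'ddceeacbcdceae'
  #24 SA[24]=21  'dddceeacbcdceae'
  #25 SA[25]=20  'ddddceeacbcdceae'
  #26 SA[26]=16  'deabddddceeacbcdceae'
  #27 SA[27]=35  'e'
  #28 SA[28]=4  'eaaeaddcabeedeabddddceeacbcdceae'
  #29 SA[29]=17  'eabddddceeacbcdceae'
  #30 SA[30]=26  'eacbcdceae'
  #31 SA[31]=7  'eaddcabeedeabddddceeacbcdceae'
  #32 SA[32]=33  'eae'
  #33 SA[33]=15  'edeabddddceeacbcdceae'
  #34 SA[34]=25  'eeacbcdceae'
  #35 SA[35]=14  'eedeabddddceeacbcdceae'

[5, 1, 18, 12, 27, 8, 34, 3, 6, 2, 29, 19, 13, 11, 28, 30, 32, 24, 0, 10, 31, 23, 9, 22, 21, 20, 16, 35, 4, 17, 26, 7, 33, 15, 25, 14]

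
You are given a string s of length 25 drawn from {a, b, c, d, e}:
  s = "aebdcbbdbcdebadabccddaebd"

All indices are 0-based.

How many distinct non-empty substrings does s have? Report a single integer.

294

rank→(start, suffix):
  0 → (15, 'abccddaebd')
  1 → (13, 'adabccddaebd')
  2 → (21, 'aebd')
  3 → (0, 'aebdcbbdbcdebadabccddaebd')
  4 → (12, 'badabccddaebd')
  5 → (5, 'bbdbcdebadabccddaebd')
  6 → (16, 'bccddaebd')
  7 → (8, 'bcdebadabccddaebd')
  8 → (23, 'bd')
  9 → (6, 'bdbcdebadabccddaebd')
  10 → (2, 'bdcbbdbcdebadabccddaebd')
  11 → (4, 'cbbdbcdebadabccddaebd')
  12 → (17, 'ccddaebd')
  13 → (18, 'cddaebd')
  14 → (9, 'cdebadabccddaebd')
  15 → (24, 'd')
  16 → (14, 'dabccddaebd')
  17 → (20, 'daebd')
  18 → (7, 'dbcdebadabccddaebd')
  19 → (3, 'dcbbdbcdebadabccddaebd')
  20 → (19, 'ddaebd')
  21 → (10, 'debadabccddaebd')
  22 → (11, 'ebadabccddaebd')
  23 → (22, 'ebd')
  24 → (1, 'ebdcbbdbcdebadabccddaebd')

SA = [15, 13, 21, 0, 12, 5, 16, 8, 23, 6, 2, 4, 17, 18, 9, 24, 14, 20, 7, 3, 19, 10, 11, 22, 1]
i: (SA[i-1],SA[i]) lcp shared
  1: (15,13) 1 'a'
  2: (13,21) 1 'a'
  3: (21,0) 4 'aebd'
  4: (0,12) 0 ''
  5: (12,5) 1 'b'
  6: (5,16) 1 'b'
  7: (16,8) 2 'bc'
  8: (8,23) 1 'b'
  9: (23,6) 2 'bd'
  10: (6,2) 2 'bd'
  11: (2,4) 0 ''
  12: (4,17) 1 'c'
  13: (17,18) 1 'c'
  14: (18,9) 2 'cd'
  15: (9,24) 0 ''
  16: (24,14) 1 'd'
  17: (14,20) 2 'da'
  18: (20,7) 1 'd'
  19: (7,3) 1 'd'
  20: (3,19) 1 'd'
  21: (19,10) 1 'd'
  22: (10,11) 0 ''
  23: (11,22) 2 'eb'
  24: (22,1) 3 'ebd'

n(n+1)/2 = 25·26/2 = 325
Σ LCP = 0 + 1 + 1 + 4 + 0 + 1 + 1 + 2 + 1 + 2 + 2 + 0 + 1 + 1 + 2 + 0 + 1 + 2 + 1 + 1 + 1 + 1 + 0 + 2 + 3 = 31
distinct = 325 − 31 = 294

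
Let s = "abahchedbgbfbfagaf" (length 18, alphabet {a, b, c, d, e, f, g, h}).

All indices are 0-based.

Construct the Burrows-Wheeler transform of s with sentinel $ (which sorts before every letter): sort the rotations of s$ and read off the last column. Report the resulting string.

rank  rotation             last
    0  $abahchedbgbfbfagaf  f
    1  abahchedbgbfbfagaf$  $
    2  af$abahchedbgbfbfag  g
    3  agaf$abahchedbgbfbf  f
    4  ahchedbgbfbfagaf$ab  b
    5  bahchedbgbfbfagaf$a  a
    6  bfagaf$abahchedbgbf  f
    7  bfbfagaf$abahchedbg  g
    8  bgbfbfagaf$abahched  d
    9  chedbgbfbfagaf$abah  h
   10  dbgbfbfagaf$abahche  e
   11  edbgbfbfagaf$abahch  h
   12  f$abahchedbgbfbfaga  a
   13  fagaf$abahchedbgbfb  b
   14  fbfagaf$abahchedbgb  b
   15  gaf$abahchedbgbfbfa  a
   16  gbfbfagaf$abahchedb  b
   17  hchedbgbfbfagaf$aba  a
   18  hedbgbfbfagaf$abahc  c

f$gfbafgdhehabbabac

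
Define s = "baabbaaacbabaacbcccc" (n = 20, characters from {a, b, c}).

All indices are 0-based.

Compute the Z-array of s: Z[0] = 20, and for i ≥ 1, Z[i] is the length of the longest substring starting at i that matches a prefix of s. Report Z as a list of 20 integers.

Z[0]=20
i=1: fresh scan; Z[1]=0
i=2: fresh scan; Z[2]=0
i=3: fresh scan; Z[3]=1 extend→box=[3,4)
i=4: fresh scan; Z[4]=3 extend→box=[4,7)
i=5: min(r-i=2, Z[1]=0)=0; Z[5]=0
i=6: min(r-i=1, Z[2]=0)=0; Z[6]=0
i=7: fresh scan; Z[7]=0
i=8: fresh scan; Z[8]=0
i=9: fresh scan; Z[9]=2 extend→box=[9,11)
i=10: min(r-i=1, Z[1]=0)=0; Z[10]=0
i=11: fresh scan; Z[11]=3 extend→box=[11,14)
i=12: min(r-i=2, Z[1]=0)=0; Z[12]=0
i=13: min(r-i=1, Z[2]=0)=0; Z[13]=0
i=14: fresh scan; Z[14]=0
i=15: fresh scan; Z[15]=1 extend→box=[15,16)
i=16: fresh scan; Z[16]=0
i=17: fresh scan; Z[17]=0
i=18: fresh scan; Z[18]=0
i=19: fresh scan; Z[19]=0

[20, 0, 0, 1, 3, 0, 0, 0, 0, 2, 0, 3, 0, 0, 0, 1, 0, 0, 0, 0]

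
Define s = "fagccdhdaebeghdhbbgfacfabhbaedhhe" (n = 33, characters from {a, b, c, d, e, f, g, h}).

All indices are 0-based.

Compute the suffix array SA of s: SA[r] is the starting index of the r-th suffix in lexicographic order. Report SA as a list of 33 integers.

rank | idx | suffix
   0 |  23 | abhbaedhhe
   1 |  20 | acfabhbaedhhe
   2 |   8 | aebeghdhbbgfacfabhbaedhhe
   3 |  27 | aedhhe
   4 |   1 | agccdhdaebeghdhbbgfacfabhbaedhhe
   5 |  26 | baedhhe
   6 |  16 | bbgfacfabhbaedhhe
   7 |  10 | beghdhbbgfacfabhbaedhhe
   8 |  17 | bgfacfabhbaedhhe
   9 |  24 | bhbaedhhe
  10 |   3 | ccdhdaebeghdhbbgfacfabhbaedhhe
  11 |   4 | cdhdaebeghdhbbgfacfabhbaedhhe
  12 |  21 | cfabhbaedhhe
  13 |   7 | daebeghdhbbgfacfabhbaedhhe
  14 |  14 | dhbbgfacfabhbaedhhe
  15 |   5 | dhdaebeghdhbbgfacfabhbaedhhe
  16 |  29 | dhhe
  17 |  32 | e
  18 |   9 | ebeghdhbbgfacfabhbaedhhe
  19 |  28 | edhhe
  20 |  11 | eghdhbbgfacfabhbaedhhe
  21 |  22 | fabhbaedhhe
  22 |  19 | facfabhbaedhhe
  23 |   0 | fagccdhdaebeghdhbbgfacfabhbaedhhe
  24 |   2 | gccdhdaebeghdhbbgfacfabhbaedhhe
  25 |  18 | gfacfabhbaedhhe
  26 |  12 | ghdhbbgfacfabhbaedhhe
  27 |  25 | hbaedhhe
  28 |  15 | hbbgfacfabhbaedhhe
  29 |   6 | hdaebeghdhbbgfacfabhbaedhhe
  30 |  13 | hdhbbgfacfabhbaedhhe
  31 |  31 | he
  32 |  30 | hhe

[23, 20, 8, 27, 1, 26, 16, 10, 17, 24, 3, 4, 21, 7, 14, 5, 29, 32, 9, 28, 11, 22, 19, 0, 2, 18, 12, 25, 15, 6, 13, 31, 30]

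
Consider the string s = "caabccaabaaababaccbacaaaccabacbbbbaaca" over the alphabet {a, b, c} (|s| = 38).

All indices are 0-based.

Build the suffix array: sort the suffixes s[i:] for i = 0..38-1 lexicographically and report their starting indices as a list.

[37, 9, 21, 6, 10, 1, 34, 22, 7, 11, 26, 13, 2, 35, 19, 28, 23, 15, 8, 33, 12, 18, 27, 14, 32, 31, 30, 3, 36, 20, 5, 0, 25, 17, 29, 4, 24, 16]

sorted suffixes:
  #0 SA[0]=37  'a'
  #1 SA[1]=9  'aaababaccbacaaaccabacbbbbaaca'
  #2 SA[2]=21  'aaaccabacbbbbaaca'
  #3 SA[3]=6  'aabaaababaccbacaaaccabacbbbbaaca'
  #4 SA[4]=10  'aababaccbacaaaccabacbbbbaaca'
  #5 SA[5]=1  'aabccaabaaababaccbacaaaccabacbbbbaaca'
  #6 SA[6]=34  'aaca'
  #7 SA[7]=22  'aaccabacbbbbaaca'
  #8 SA[8]=7  'abaaababaccbacaaaccabacbbbbaaca'
  #9 SA[9]=11  'ababaccbacaaaccabacbbbbaaca'
  #10 SA[10]=26  'abacbbbbaaca'
  #11 SA[11]=13  'abaccbacaaaccabacbbbbaaca'
  #12 SA[12]=2  'abccaabaaababaccbacaaaccabacbbbbaaca'
  #13 SA[13]=35  'aca'
  #14 SA[14]=19  'acaaaccabacbbbbaaca'
  #15 SA[15]=28  'acbbbbaaca'
  #16 SA[16]=23  'accabacbbbbaaca'
  #17 SA[17]=15  'accbacaaaccabacbbbbaaca'
  #18 SA[18]=8  'baaababaccbacaaaccabacbbbbaaca'
  #19 SA[19]=33  'baaca'
  #20 SA[20]=12  'babaccbacaaaccabacbbbbaaca'
  #21 SA[21]=18  'bacaaaccabacbbbbaaca'
  #22 SA[22]=27  'bacbbbbaaca'
  #23 SA[23]=14  'baccbacaaaccabacbbbbaaca'
  #24 SA[24]=32  'bbaaca'
  #25 SA[25]=31  'bbbaaca'
  #26 SA[26]=30  'bbbbaaca'
  #27 SA[27]=3  'bccaabaaababaccbacaaaccabacbbbbaaca'
  #28 SA[28]=36  'ca'
  #29 SA[29]=20  'caaaccabacbbbbaaca'
  #30 SA[30]=5  'caabaaababaccbacaaaccabacbbbbaaca'
  #31 SA[31]=0  'caabccaabaaababaccbacaaaccabacbbbbaaca'
  #32 SA[32]=25  'cabacbbbbaaca'
  #33 SA[33]=17  'cbacaaaccabacbbbbaaca'
  #34 SA[34]=29  'cbbbbaaca'
  #35 SA[35]=4  'ccaabaaababaccbacaaaccabacbbbbaaca'
  #36 SA[36]=24  'ccabacbbbbaaca'
  #37 SA[37]=16  'ccbacaaaccabacbbbbaaca'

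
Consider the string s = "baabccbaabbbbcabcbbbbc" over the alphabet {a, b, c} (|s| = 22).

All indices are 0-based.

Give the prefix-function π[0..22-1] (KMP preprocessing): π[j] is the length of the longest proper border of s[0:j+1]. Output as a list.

π[0] = 0
j=1 s[j]='a': π[1]=0 (border '')
j=2 s[j]='a': π[2]=0 (border '')
j=3 s[j]='b': π[3]=1 (border 'b')
j=4 s[j]='c': k: 1→0; π[4]=0 (border '')
j=5 s[j]='c': π[5]=0 (border '')
j=6 s[j]='b': π[6]=1 (border 'b')
j=7 s[j]='a': π[7]=2 (border 'ba')
j=8 s[j]='a': π[8]=3 (border 'baa')
j=9 s[j]='b': π[9]=4 (border 'baab')
j=10 s[j]='b': k: 4→1→0; π[10]=1 (border 'b')
j=11 s[j]='b': k: 1→0; π[11]=1 (border 'b')
j=12 s[j]='b': k: 1→0; π[12]=1 (border 'b')
j=13 s[j]='c': k: 1→0; π[13]=0 (border '')
j=14 s[j]='a': π[14]=0 (border '')
j=15 s[j]='b': π[15]=1 (border 'b')
j=16 s[j]='c': k: 1→0; π[16]=0 (border '')
j=17 s[j]='b': π[17]=1 (border 'b')
j=18 s[j]='b': k: 1→0; π[18]=1 (border 'b')
j=19 s[j]='b': k: 1→0; π[19]=1 (border 'b')
j=20 s[j]='b': k: 1→0; π[20]=1 (border 'b')
j=21 s[j]='c': k: 1→0; π[21]=0 (border '')

[0, 0, 0, 1, 0, 0, 1, 2, 3, 4, 1, 1, 1, 0, 0, 1, 0, 1, 1, 1, 1, 0]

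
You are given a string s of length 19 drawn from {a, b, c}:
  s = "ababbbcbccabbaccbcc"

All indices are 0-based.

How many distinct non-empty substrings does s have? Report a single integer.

160

rank | idx | suffix
   0 |   0 | ababbbcbccabbaccbcc
   1 |  10 | abbaccbcc
   2 |   2 | abbbcbccabbaccbcc
   3 |  13 | accbcc
   4 |   1 | babbbcbccabbaccbcc
   5 |  12 | baccbcc
   6 |  11 | bbaccbcc
   7 |   3 | bbbcbccabbaccbcc
   8 |   4 | bbcbccabbaccbcc
   9 |   5 | bcbccabbaccbcc
  10 |  16 | bcc
  11 |   7 | bccabbaccbcc
  12 |  18 | c
  13 |   9 | cabbaccbcc
  14 |  15 | cbcc
  15 |   6 | cbccabbaccbcc
  16 |  17 | cc
  17 |   8 | ccabbaccbcc
  18 |  14 | ccbcc

SA = [0, 10, 2, 13, 1, 12, 11, 3, 4, 5, 16, 7, 18, 9, 15, 6, 17, 8, 14]
rank  pair      lcp
   1  s[0:],s[10:]  2  'ab'
   2  s[10:],s[2:]  3  'abb'
   3  s[2:],s[13:]  1  'a'
   4  s[13:],s[1:]  0  ''
   5  s[1:],s[12:]  2  'ba'
   6  s[12:],s[11:]  1  'b'
   7  s[11:],s[3:]  2  'bb'
   8  s[3:],s[4:]  2  'bb'
   9  s[4:],s[5:]  1  'b'
  10  s[5:],s[16:]  2  'bc'
  11  s[16:],s[7:]  3  'bcc'
  12  s[7:],s[18:]  0  ''
  13  s[18:],s[9:]  1  'c'
  14  s[9:],s[15:]  1  'c'
  15  s[15:],s[6:]  4  'cbcc'
  16  s[6:],s[17:]  1  'c'
  17  s[17:],s[8:]  2  'cc'
  18  s[8:],s[14:]  2  'cc'

n(n+1)/2 = 19·20/2 = 190
Σ LCP = 0 + 2 + 3 + 1 + 0 + 2 + 1 + 2 + 2 + 1 + 2 + 3 + 0 + 1 + 1 + 4 + 1 + 2 + 2 = 30
distinct = 190 − 30 = 160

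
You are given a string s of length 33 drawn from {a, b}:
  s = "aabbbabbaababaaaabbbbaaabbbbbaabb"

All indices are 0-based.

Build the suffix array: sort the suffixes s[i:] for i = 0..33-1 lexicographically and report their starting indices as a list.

[13, 14, 21, 8, 29, 0, 15, 22, 11, 9, 30, 5, 1, 16, 23, 32, 12, 20, 7, 28, 10, 4, 31, 19, 6, 27, 3, 18, 26, 2, 17, 25, 24]

rank→(start, suffix):
  0 → (13, 'aaaabbbbaaabbbbbaabb')
  1 → (14, 'aaabbbbaaabbbbbaabb')
  2 → (21, 'aaabbbbbaabb')
  3 → (8, 'aababaaaabbbbaaabbbbbaabb')
  4 → (29, 'aabb')
  5 → (0, 'aabbbabbaababaaaabbbbaaabbbbbaabb')
  6 → (15, 'aabbbbaaabbbbbaabb')
  7 → (22, 'aabbbbbaabb')
  8 → (11, 'abaaaabbbbaaabbbbbaabb')
  9 → (9, 'ababaaaabbbbaaabbbbbaabb')
  10 → (30, 'abb')
  11 → (5, 'abbaababaaaabbbbaaabbbbbaabb')
  12 → (1, 'abbbabbaababaaaabbbbaaabbbbbaabb')
  13 → (16, 'abbbbaaabbbbbaabb')
  14 → (23, 'abbbbbaabb')
  15 → (32, 'b')
  16 → (12, 'baaaabbbbaaabbbbbaabb')
  17 → (20, 'baaabbbbbaabb')
  18 → (7, 'baababaaaabbbbaaabbbbbaabb')
  19 → (28, 'baabb')
  20 → (10, 'babaaaabbbbaaabbbbbaabb')
  21 → (4, 'babbaababaaaabbbbaaabbbbbaabb')
  22 → (31, 'bb')
  23 → (19, 'bbaaabbbbbaabb')
  24 → (6, 'bbaababaaaabbbbaaabbbbbaabb')
  25 → (27, 'bbaabb')
  26 → (3, 'bbabbaababaaaabbbbaaabbbbbaabb')
  27 → (18, 'bbbaaabbbbbaabb')
  28 → (26, 'bbbaabb')
  29 → (2, 'bbbabbaababaaaabbbbaaabbbbbaabb')
  30 → (17, 'bbbbaaabbbbbaabb')
  31 → (25, 'bbbbaabb')
  32 → (24, 'bbbbbaabb')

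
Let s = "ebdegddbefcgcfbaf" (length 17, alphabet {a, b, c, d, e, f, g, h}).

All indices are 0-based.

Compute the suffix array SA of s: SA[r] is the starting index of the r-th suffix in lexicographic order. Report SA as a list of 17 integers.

[15, 14, 1, 7, 12, 10, 6, 5, 2, 0, 8, 3, 16, 13, 9, 11, 4]

rank→(start, suffix):
  0 → (15, 'af')
  1 → (14, 'baf')
  2 → (1, 'bdegddbefcgcfbaf')
  3 → (7, 'befcgcfbaf')
  4 → (12, 'cfbaf')
  5 → (10, 'cgcfbaf')
  6 → (6, 'dbefcgcfbaf')
  7 → (5, 'ddbefcgcfbaf')
  8 → (2, 'degddbefcgcfbaf')
  9 → (0, 'ebdegddbefcgcfbaf')
  10 → (8, 'efcgcfbaf')
  11 → (3, 'egddbefcgcfbaf')
  12 → (16, 'f')
  13 → (13, 'fbaf')
  14 → (9, 'fcgcfbaf')
  15 → (11, 'gcfbaf')
  16 → (4, 'gddbefcgcfbaf')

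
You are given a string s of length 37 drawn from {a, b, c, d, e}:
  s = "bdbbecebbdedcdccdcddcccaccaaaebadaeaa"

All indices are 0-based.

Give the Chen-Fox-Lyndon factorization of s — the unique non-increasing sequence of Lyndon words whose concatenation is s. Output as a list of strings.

emit factor 1: 'bd' (i=0, period=2)
emit factor 2: 'bbece' (i=2, period=5)
emit factor 3: 'bbdedcdccdcddccc' (i=7, period=16)
emit factor 4: 'acc' (i=23, period=3)
emit factor 5: 'aaaebadae' (i=26, period=9)
emit factor 6: 'a' (i=35, period=1)
emit factor 7: 'a' (i=36, period=1)

["bd", "bbece", "bbdedcdccdcddccc", "acc", "aaaebadae", "a", "a"]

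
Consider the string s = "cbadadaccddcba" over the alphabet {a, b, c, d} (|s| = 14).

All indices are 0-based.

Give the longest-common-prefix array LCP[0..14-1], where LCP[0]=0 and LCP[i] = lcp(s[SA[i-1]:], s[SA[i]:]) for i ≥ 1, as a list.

[0, 1, 1, 3, 0, 2, 0, 3, 1, 1, 0, 2, 1, 1]

rank→(start, suffix):
  0 → (13, 'a')
  1 → (6, 'accddcba')
  2 → (4, 'adaccddcba')
  3 → (2, 'adadaccddcba')
  4 → (12, 'ba')
  5 → (1, 'badadaccddcba')
  6 → (11, 'cba')
  7 → (0, 'cbadadaccddcba')
  8 → (7, 'ccddcba')
  9 → (8, 'cddcba')
  10 → (5, 'daccddcba')
  11 → (3, 'dadaccddcba')
  12 → (10, 'dcba')
  13 → (9, 'ddcba')

SA = [13, 6, 4, 2, 12, 1, 11, 0, 7, 8, 5, 3, 10, 9]
i: (SA[i-1],SA[i]) lcp shared
  1: (13,6) 1 'a'
  2: (6,4) 1 'a'
  3: (4,2) 3 'ada'
  4: (2,12) 0 ''
  5: (12,1) 2 'ba'
  6: (1,11) 0 ''
  7: (11,0) 3 'cba'
  8: (0,7) 1 'c'
  9: (7,8) 1 'c'
  10: (8,5) 0 ''
  11: (5,3) 2 'da'
  12: (3,10) 1 'd'
  13: (10,9) 1 'd'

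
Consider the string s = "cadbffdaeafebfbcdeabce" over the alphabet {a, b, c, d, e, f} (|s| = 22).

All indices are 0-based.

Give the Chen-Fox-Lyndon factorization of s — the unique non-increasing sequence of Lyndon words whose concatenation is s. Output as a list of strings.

emit factor 1: 'c' (i=0, period=1)
emit factor 2: 'adbffdaeafebfbcde' (i=1, period=17)
emit factor 3: 'abce' (i=18, period=4)

["c", "adbffdaeafebfbcde", "abce"]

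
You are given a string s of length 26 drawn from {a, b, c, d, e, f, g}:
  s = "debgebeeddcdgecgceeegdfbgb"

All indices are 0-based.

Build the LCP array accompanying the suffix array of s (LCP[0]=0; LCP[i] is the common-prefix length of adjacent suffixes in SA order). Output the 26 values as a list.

[0, 1, 1, 2, 0, 1, 1, 0, 1, 1, 1, 1, 0, 2, 1, 1, 1, 2, 2, 1, 0, 0, 1, 1, 1, 2]

sorted suffixes:
  #0 SA[0]=25  'b'
  #1 SA[1]=5  'beeddcdgecgceeegdfbgb'
  #2 SA[2]=23  'bgb'
  #3 SA[3]=2  'bgebeeddcdgecgceeegdfbgb'
  #4 SA[4]=10  'cdgecgceeegdfbgb'
  #5 SA[5]=16  'ceeegdfbgb'
  #6 SA[6]=14  'cgceeegdfbgb'
  #7 SA[7]=9  'dcdgecgceeegdfbgb'
  #8 SA[8]=8  'ddcdgecgceeegdfbgb'
  #9 SA[9]=0  'debgebeeddcdgecgceeegdfbgb'
  #10 SA[10]=21  'dfbgb'
  #11 SA[11]=11  'dgecgceeegdfbgb'
  #12 SA[12]=4  'ebeeddcdgecgceeegdfbgb'
  #13 SA[13]=1  'ebgebeeddcdgecgceeegdfbgb'
  #14 SA[14]=13  'ecgceeegdfbgb'
  #15 SA[15]=7  'eddcdgecgceeegdfbgb'
  #16 SA[16]=6  'eeddcdgecgceeegdfbgb'
  #17 SA[17]=17  'eeegdfbgb'
  #18 SA[18]=18  'eegdfbgb'
  #19 SA[19]=19  'egdfbgb'
  #20 SA[20]=22  'fbgb'
  #21 SA[21]=24  'gb'
  #22 SA[22]=15  'gceeegdfbgb'
  #23 SA[23]=20  'gdfbgb'
  #24 SA[24]=3  'gebeeddcdgecgceeegdfbgb'
  #25 SA[25]=12  'gecgceeegdfbgb'

SA = [25, 5, 23, 2, 10, 16, 14, 9, 8, 0, 21, 11, 4, 1, 13, 7, 6, 17, 18, 19, 22, 24, 15, 20, 3, 12]
rank  pair      lcp
   1  s[25:],s[5:]  1  'b'
   2  s[5:],s[23:]  1  'b'
   3  s[23:],s[2:]  2  'bg'
   4  s[2:],s[10:]  0  ''
   5  s[10:],s[16:]  1  'c'
   6  s[16:],s[14:]  1  'c'
   7  s[14:],s[9:]  0  ''
   8  s[9:],s[8:]  1  'd'
   9  s[8:],s[0:]  1  'd'
  10  s[0:],s[21:]  1  'd'
  11  s[21:],s[11:]  1  'd'
  12  s[11:],s[4:]  0  ''
  13  s[4:],s[1:]  2  'eb'
  14  s[1:],s[13:]  1  'e'
  15  s[13:],s[7:]  1  'e'
  16  s[7:],s[6:]  1  'e'
  17  s[6:],s[17:]  2  'ee'
  18  s[17:],s[18:]  2  'ee'
  19  s[18:],s[19:]  1  'e'
  20  s[19:],s[22:]  0  ''
  21  s[22:],s[24:]  0  ''
  22  s[24:],s[15:]  1  'g'
  23  s[15:],s[20:]  1  'g'
  24  s[20:],s[3:]  1  'g'
  25  s[3:],s[12:]  2  'ge'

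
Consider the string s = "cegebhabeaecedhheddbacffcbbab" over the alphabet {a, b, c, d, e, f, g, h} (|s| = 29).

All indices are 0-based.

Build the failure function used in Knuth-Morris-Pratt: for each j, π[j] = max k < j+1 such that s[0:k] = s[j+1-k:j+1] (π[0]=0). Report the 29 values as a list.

π[0] = 0
j=1 s[j]='e': π[1]=0 (border '')
j=2 s[j]='g': π[2]=0 (border '')
j=3 s[j]='e': π[3]=0 (border '')
j=4 s[j]='b': π[4]=0 (border '')
j=5 s[j]='h': π[5]=0 (border '')
j=6 s[j]='a': π[6]=0 (border '')
j=7 s[j]='b': π[7]=0 (border '')
j=8 s[j]='e': π[8]=0 (border '')
j=9 s[j]='a': π[9]=0 (border '')
j=10 s[j]='e': π[10]=0 (border '')
j=11 s[j]='c': π[11]=1 (border 'c')
j=12 s[j]='e': π[12]=2 (border 'ce')
j=13 s[j]='d': k: 2→0; π[13]=0 (border '')
j=14 s[j]='h': π[14]=0 (border '')
j=15 s[j]='h': π[15]=0 (border '')
j=16 s[j]='e': π[16]=0 (border '')
j=17 s[j]='d': π[17]=0 (border '')
j=18 s[j]='d': π[18]=0 (border '')
j=19 s[j]='b': π[19]=0 (border '')
j=20 s[j]='a': π[20]=0 (border '')
j=21 s[j]='c': π[21]=1 (border 'c')
j=22 s[j]='f': k: 1→0; π[22]=0 (border '')
j=23 s[j]='f': π[23]=0 (border '')
j=24 s[j]='c': π[24]=1 (border 'c')
j=25 s[j]='b': k: 1→0; π[25]=0 (border '')
j=26 s[j]='b': π[26]=0 (border '')
j=27 s[j]='a': π[27]=0 (border '')
j=28 s[j]='b': π[28]=0 (border '')

[0, 0, 0, 0, 0, 0, 0, 0, 0, 0, 0, 1, 2, 0, 0, 0, 0, 0, 0, 0, 0, 1, 0, 0, 1, 0, 0, 0, 0]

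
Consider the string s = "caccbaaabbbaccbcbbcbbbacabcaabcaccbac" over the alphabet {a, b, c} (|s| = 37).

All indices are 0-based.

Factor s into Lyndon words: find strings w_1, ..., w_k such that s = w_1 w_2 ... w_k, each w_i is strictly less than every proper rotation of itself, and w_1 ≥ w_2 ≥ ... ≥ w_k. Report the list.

["c", "accb", "aaabbbaccbcbbcbbbacabcaabcaccbac"]

emit factor 1: 'c' (i=0, period=1)
emit factor 2: 'accb' (i=1, period=4)
emit factor 3: 'aaabbbaccbcbbcbbbacabcaabcaccbac' (i=5, period=32)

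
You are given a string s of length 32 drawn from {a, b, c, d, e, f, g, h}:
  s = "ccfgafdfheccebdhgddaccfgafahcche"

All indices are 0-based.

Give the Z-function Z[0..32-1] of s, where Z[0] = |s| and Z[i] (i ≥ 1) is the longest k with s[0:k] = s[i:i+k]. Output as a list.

Z[0]=32
i=1: outside box; Z[1]=1 scan→box=[1,2)
i=2: outside box; Z[2]=0
i=3: outside box; Z[3]=0
i=4: outside box; Z[4]=0
i=5: outside box; Z[5]=0
i=6: outside box; Z[6]=0
i=7: outside box; Z[7]=0
i=8: outside box; Z[8]=0
i=9: outside box; Z[9]=0
i=10: outside box; Z[10]=2 scan→box=[10,12)
i=11: min(r-i=1, Z[1]=1)=1; Z[11]=1
i=12: outside box; Z[12]=0
i=13: outside box; Z[13]=0
i=14: outside box; Z[14]=0
i=15: outside box; Z[15]=0
i=16: outside box; Z[16]=0
i=17: outside box; Z[17]=0
i=18: outside box; Z[18]=0
i=19: outside box; Z[19]=0
i=20: outside box; Z[20]=6 scan→box=[20,26)
i=21: min(r-i=5, Z[1]=1)=1; Z[21]=1
i=22: min(r-i=4, Z[2]=0)=0; Z[22]=0
i=23: min(r-i=3, Z[3]=0)=0; Z[23]=0
i=24: min(r-i=2, Z[4]=0)=0; Z[24]=0
i=25: min(r-i=1, Z[5]=0)=0; Z[25]=0
i=26: outside box; Z[26]=0
i=27: outside box; Z[27]=0
i=28: outside box; Z[28]=2 scan→box=[28,30)
i=29: min(r-i=1, Z[1]=1)=1; Z[29]=1
i=30: outside box; Z[30]=0
i=31: outside box; Z[31]=0

[32, 1, 0, 0, 0, 0, 0, 0, 0, 0, 2, 1, 0, 0, 0, 0, 0, 0, 0, 0, 6, 1, 0, 0, 0, 0, 0, 0, 2, 1, 0, 0]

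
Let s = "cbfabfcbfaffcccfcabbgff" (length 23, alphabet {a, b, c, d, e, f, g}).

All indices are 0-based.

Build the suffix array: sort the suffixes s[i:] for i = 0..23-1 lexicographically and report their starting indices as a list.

sorted suffixes:
  #0 SA[0]=17  'abbgff'
  #1 SA[1]=3  'abfcbfaffcccfcabbgff'
  #2 SA[2]=9  'affcccfcabbgff'
  #3 SA[3]=18  'bbgff'
  #4 SA[4]=1  'bfabfcbfaffcccfcabbgff'
  #5 SA[5]=7  'bfaffcccfcabbgff'
  #6 SA[6]=4  'bfcbfaffcccfcabbgff'
  #7 SA[7]=19  'bgff'
  #8 SA[8]=16  'cabbgff'
  #9 SA[9]=0  'cbfabfcbfaffcccfcabbgff'
  #10 SA[10]=6  'cbfaffcccfcabbgff'
  #11 SA[11]=12  'cccfcabbgff'
  #12 SA[12]=13  'ccfcabbgff'
  #13 SA[13]=14  'cfcabbgff'
  #14 SA[14]=22  'f'
  #15 SA[15]=2  'fabfcbfaffcccfcabbgff'
  #16 SA[16]=8  'faffcccfcabbgff'
  #17 SA[17]=15  'fcabbgff'
  #18 SA[18]=5  'fcbfaffcccfcabbgff'
  #19 SA[19]=11  'fcccfcabbgff'
  #20 SA[20]=21  'ff'
  #21 SA[21]=10  'ffcccfcabbgff'
  #22 SA[22]=20  'gff'

[17, 3, 9, 18, 1, 7, 4, 19, 16, 0, 6, 12, 13, 14, 22, 2, 8, 15, 5, 11, 21, 10, 20]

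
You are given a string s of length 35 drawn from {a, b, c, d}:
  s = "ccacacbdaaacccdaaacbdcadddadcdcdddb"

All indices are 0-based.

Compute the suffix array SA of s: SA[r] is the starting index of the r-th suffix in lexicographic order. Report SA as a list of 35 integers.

[15, 8, 16, 9, 2, 4, 17, 10, 26, 22, 34, 6, 19, 1, 3, 21, 5, 18, 0, 11, 12, 13, 28, 30, 14, 7, 25, 33, 20, 27, 29, 24, 32, 23, 31]

rank→(start, suffix):
  0 → (15, 'aaacbdcadddadcdcdddb')
  1 → (8, 'aaacccdaaacbdcadddadcdcdddb')
  2 → (16, 'aacbdcadddadcdcdddb')
  3 → (9, 'aacccdaaacbdcadddadcdcdddb')
  4 → (2, 'acacbdaaacccdaaacbdcadddadcdcdddb')
  5 → (4, 'acbdaaacccdaaacbdcadddadcdcdddb')
  6 → (17, 'acbdcadddadcdcdddb')
  7 → (10, 'acccdaaacbdcadddadcdcdddb')
  8 → (26, 'adcdcdddb')
  9 → (22, 'adddadcdcdddb')
  10 → (34, 'b')
  11 → (6, 'bdaaacccdaaacbdcadddadcdcdddb')
  12 → (19, 'bdcadddadcdcdddb')
  13 → (1, 'cacacbdaaacccdaaacbdcadddadcdcdddb')
  14 → (3, 'cacbdaaacccdaaacbdcadddadcdcdddb')
  15 → (21, 'cadddadcdcdddb')
  16 → (5, 'cbdaaacccdaaacbdcadddadcdcdddb')
  17 → (18, 'cbdcadddadcdcdddb')
  18 → (0, 'ccacacbdaaacccdaaacbdcadddadcdcdddb')
  19 → (11, 'cccdaaacbdcadddadcdcdddb')
  20 → (12, 'ccdaaacbdcadddadcdcdddb')
  21 → (13, 'cdaaacbdcadddadcdcdddb')
  22 → (28, 'cdcdddb')
  23 → (30, 'cdddb')
  24 → (14, 'daaacbdcadddadcdcdddb')
  25 → (7, 'daaacccdaaacbdcadddadcdcdddb')
  26 → (25, 'dadcdcdddb')
  27 → (33, 'db')
  28 → (20, 'dcadddadcdcdddb')
  29 → (27, 'dcdcdddb')
  30 → (29, 'dcdddb')
  31 → (24, 'ddadcdcdddb')
  32 → (32, 'ddb')
  33 → (23, 'dddadcdcdddb')
  34 → (31, 'dddb')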